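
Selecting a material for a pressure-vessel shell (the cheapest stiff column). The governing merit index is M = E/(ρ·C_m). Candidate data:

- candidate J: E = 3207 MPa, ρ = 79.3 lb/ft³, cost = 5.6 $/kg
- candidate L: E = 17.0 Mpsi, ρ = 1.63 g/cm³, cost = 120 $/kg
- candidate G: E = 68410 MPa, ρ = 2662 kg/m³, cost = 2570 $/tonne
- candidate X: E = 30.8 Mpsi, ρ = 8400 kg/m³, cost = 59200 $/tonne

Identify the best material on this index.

candidate G

Normalizing units and computing the index:
  candidate J: E = 3.207 GPa, ρ = 1270 kg/m³, cost = 5.600 $/kg
  candidate L: E = 117.2 GPa, ρ = 1630 kg/m³, cost = 120.0 $/kg
  candidate G: E = 68.41 GPa, ρ = 2662 kg/m³, cost = 2.570 $/kg
  candidate X: E = 212.4 GPa, ρ = 8400 kg/m³, cost = 59.20 $/kg
  candidate G: M = 10.0 MN·m per $
  candidate L: M = 0.599 MN·m per $
  candidate J: M = 0.451 MN·m per $
  candidate X: M = 0.427 MN·m per $
The maximum is for candidate G.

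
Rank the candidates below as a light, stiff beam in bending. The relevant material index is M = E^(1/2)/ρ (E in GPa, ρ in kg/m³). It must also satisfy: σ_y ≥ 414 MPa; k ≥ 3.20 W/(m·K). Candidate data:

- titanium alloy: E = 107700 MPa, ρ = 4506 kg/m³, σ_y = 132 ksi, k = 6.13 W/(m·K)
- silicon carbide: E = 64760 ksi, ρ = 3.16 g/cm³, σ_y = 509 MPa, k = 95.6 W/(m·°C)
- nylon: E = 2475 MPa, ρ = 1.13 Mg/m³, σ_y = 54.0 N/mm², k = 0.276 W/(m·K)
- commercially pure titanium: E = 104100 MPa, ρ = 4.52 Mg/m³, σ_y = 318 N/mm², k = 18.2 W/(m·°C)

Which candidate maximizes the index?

Screen on constraints: σ_y ≥ 414 MPa; k ≥ 3.20 W/(m·K). Survivors: titanium alloy, silicon carbide.
Putting every candidate on a common basis:
  titanium alloy: E = 107.7 GPa, ρ = 4506 kg/m³
  silicon carbide: E = 446.5 GPa, ρ = 3160 kg/m³
  silicon carbide: M = 6.69×10⁻³
  titanium alloy: M = 2.30×10⁻³
The maximum is for silicon carbide.

silicon carbide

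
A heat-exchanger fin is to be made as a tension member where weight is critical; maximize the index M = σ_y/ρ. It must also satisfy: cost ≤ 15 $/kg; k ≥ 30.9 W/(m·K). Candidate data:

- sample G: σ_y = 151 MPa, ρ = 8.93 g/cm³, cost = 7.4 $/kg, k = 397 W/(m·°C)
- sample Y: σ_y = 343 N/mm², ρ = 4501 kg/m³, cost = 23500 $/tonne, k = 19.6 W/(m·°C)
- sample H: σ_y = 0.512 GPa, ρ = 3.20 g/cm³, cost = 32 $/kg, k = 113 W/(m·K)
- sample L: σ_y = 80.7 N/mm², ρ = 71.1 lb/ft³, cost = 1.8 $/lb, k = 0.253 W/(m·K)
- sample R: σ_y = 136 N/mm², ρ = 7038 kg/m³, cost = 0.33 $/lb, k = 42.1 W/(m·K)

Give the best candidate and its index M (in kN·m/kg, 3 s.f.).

sample R, M = 19.3 kN·m/kg

Screen on constraints: cost ≤ 15 $/kg; k ≥ 30.9 W/(m·K). Survivors: sample G, sample R.
Convert each candidate to consistent units, then evaluate M:
  sample G: σ_y = 151.0 MPa, ρ = 8930 kg/m³
  sample R: σ_y = 136.0 MPa, ρ = 7038 kg/m³
  sample R: M = 19.3 kN·m/kg
  sample G: M = 16.9 kN·m/kg
Highest index: sample R.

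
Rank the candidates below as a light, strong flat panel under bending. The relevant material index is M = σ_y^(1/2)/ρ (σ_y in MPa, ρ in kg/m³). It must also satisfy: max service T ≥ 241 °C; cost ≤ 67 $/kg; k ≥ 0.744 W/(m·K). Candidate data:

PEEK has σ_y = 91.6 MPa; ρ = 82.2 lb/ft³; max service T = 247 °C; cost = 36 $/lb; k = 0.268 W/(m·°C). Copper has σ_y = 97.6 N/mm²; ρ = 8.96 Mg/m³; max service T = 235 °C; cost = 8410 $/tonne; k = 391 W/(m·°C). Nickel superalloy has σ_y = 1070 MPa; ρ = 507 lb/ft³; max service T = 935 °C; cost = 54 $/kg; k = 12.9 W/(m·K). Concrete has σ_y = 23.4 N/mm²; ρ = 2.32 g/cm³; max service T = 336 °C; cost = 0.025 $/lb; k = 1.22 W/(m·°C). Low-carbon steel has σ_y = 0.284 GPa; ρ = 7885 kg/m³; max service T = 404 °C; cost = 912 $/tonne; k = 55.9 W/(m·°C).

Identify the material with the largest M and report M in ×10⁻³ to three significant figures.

nickel superalloy, M = 4.03×10⁻³

Screen on constraints: max service T ≥ 241 °C; cost ≤ 67 $/kg; k ≥ 0.744 W/(m·K). Survivors: nickel superalloy, concrete, low-carbon steel.
Normalizing units and computing the index:
  nickel superalloy: σ_y = 1070 MPa, ρ = 8121 kg/m³
  concrete: σ_y = 23.40 MPa, ρ = 2320 kg/m³
  low-carbon steel: σ_y = 284.0 MPa, ρ = 7885 kg/m³
  nickel superalloy: M = 4.03×10⁻³
  low-carbon steel: M = 2.14×10⁻³
  concrete: M = 2.09×10⁻³
Highest index: nickel superalloy.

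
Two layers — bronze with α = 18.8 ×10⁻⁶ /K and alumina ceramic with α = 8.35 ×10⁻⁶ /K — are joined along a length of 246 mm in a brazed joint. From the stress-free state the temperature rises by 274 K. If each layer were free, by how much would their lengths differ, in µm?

704 µm

Δα = |18.8 − 8.35|×10⁻⁶/K = 10.5×10⁻⁶/K.
ΔL_mismatch = Δα·L·ΔT = 10.5×10⁻⁶ × 246.0 mm × 274.0 K = 704 µm.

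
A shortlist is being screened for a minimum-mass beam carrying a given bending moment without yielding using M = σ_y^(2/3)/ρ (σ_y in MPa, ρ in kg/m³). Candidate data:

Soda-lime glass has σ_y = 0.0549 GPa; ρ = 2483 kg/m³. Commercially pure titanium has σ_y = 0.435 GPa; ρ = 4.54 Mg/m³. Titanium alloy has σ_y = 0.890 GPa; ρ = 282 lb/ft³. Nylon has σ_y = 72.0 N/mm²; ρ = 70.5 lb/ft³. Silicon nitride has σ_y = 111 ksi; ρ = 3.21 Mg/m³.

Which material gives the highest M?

Normalizing units and computing the index:
  soda-lime glass: σ_y = 54.90 MPa, ρ = 2483 kg/m³
  commercially pure titanium: σ_y = 435.0 MPa, ρ = 4540 kg/m³
  titanium alloy: σ_y = 890.0 MPa, ρ = 4517 kg/m³
  nylon: σ_y = 72.00 MPa, ρ = 1129 kg/m³
  silicon nitride: σ_y = 765.3 MPa, ρ = 3210 kg/m³
  silicon nitride: M = 26.1×10⁻³
  titanium alloy: M = 20.5×10⁻³
  nylon: M = 15.3×10⁻³
  commercially pure titanium: M = 12.6×10⁻³
  soda-lime glass: M = 5.82×10⁻³
Silicon nitride ranks first.

silicon nitride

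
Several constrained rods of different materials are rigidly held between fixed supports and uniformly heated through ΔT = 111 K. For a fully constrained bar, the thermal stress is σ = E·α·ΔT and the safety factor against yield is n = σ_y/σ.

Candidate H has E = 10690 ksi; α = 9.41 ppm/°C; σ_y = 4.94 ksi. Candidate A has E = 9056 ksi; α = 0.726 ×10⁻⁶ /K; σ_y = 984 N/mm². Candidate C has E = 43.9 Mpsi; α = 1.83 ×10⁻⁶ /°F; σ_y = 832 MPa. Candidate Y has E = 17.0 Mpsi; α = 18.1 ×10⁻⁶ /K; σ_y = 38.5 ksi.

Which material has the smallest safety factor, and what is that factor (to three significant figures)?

candidate H, n = 0.442

Converting E to GPa, α to ×10⁻⁶/K, σ_y to MPa, then σ and n for each:
  candidate H: E = 73.70, α = 9.41, σ_y = 34.06 → σ = 77.0 MPa, n = 0.442
  candidate A: E = 62.44, α = 0.726, σ_y = 984.0 → σ = 5.03 MPa, n = 196
  candidate C: E = 302.7, α = 3.29, σ_y = 832.0 → σ = 111 MPa, n = 7.52
  candidate Y: E = 117.2, α = 18.1, σ_y = 265.4 → σ = 235 MPa, n = 1.13
Candidate H has the lowest safety factor, n = 0.442.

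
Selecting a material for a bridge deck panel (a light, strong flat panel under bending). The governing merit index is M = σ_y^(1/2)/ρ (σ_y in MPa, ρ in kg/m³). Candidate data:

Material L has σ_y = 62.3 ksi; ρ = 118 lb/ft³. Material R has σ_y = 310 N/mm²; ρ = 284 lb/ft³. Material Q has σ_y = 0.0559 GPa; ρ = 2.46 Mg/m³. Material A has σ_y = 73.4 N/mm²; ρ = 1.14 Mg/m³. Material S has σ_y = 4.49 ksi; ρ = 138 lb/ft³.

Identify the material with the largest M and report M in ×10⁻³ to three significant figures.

material L, M = 11.0×10⁻³

Normalizing units and computing the index:
  material L: σ_y = 429.5 MPa, ρ = 1890 kg/m³
  material R: σ_y = 310.0 MPa, ρ = 4549 kg/m³
  material Q: σ_y = 55.90 MPa, ρ = 2460 kg/m³
  material A: σ_y = 73.40 MPa, ρ = 1140 kg/m³
  material S: σ_y = 30.96 MPa, ρ = 2211 kg/m³
  material L: M = 11.0×10⁻³
  material A: M = 7.52×10⁻³
  material R: M = 3.87×10⁻³
  material Q: M = 3.04×10⁻³
  material S: M = 2.52×10⁻³
The maximum is for material L.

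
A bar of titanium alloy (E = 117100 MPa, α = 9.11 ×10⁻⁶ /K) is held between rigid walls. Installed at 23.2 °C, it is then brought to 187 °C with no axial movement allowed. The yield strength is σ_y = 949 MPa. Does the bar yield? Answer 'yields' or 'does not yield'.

E = 117100 MPa = 117.1 GPa.
ΔT = 163.8 K. Constrained thermal stress σ = E·α·ΔT = 117.1×10³ MPa × 9.11×10⁻⁶ × 163.8 = 175 MPa (compressive).
Compare to σ_y = 949 MPa: σ < σ_y, so it does not yield.

does not yield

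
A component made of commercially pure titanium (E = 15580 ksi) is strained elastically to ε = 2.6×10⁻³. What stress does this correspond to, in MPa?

279 MPa

E = 15580 ksi = 107.4 GPa.
σ = E·ε = 107400 MPa × 2.6×10⁻³ = 279 MPa.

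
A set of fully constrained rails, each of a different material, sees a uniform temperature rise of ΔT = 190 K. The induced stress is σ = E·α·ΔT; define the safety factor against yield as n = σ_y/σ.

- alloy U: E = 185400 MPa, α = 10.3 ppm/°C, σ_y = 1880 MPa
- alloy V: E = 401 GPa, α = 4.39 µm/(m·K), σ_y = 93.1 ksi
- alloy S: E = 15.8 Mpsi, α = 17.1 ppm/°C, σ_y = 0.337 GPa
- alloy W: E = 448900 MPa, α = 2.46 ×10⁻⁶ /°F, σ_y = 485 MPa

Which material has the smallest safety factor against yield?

alloy S

Converting E to GPa, α to ×10⁻⁶/K, σ_y to MPa, then σ and n for each:
  alloy U: E = 185.4, α = 10.3, σ_y = 1880 → σ = 363 MPa, n = 5.18
  alloy V: E = 401.0, α = 4.39, σ_y = 641.9 → σ = 334 MPa, n = 1.92
  alloy S: E = 108.9, α = 17.1, σ_y = 337.0 → σ = 354 MPa, n = 0.952
  alloy W: E = 448.9, α = 4.43, σ_y = 485.0 → σ = 378 MPa, n = 1.28
Smallest n: alloy S with n = 0.952.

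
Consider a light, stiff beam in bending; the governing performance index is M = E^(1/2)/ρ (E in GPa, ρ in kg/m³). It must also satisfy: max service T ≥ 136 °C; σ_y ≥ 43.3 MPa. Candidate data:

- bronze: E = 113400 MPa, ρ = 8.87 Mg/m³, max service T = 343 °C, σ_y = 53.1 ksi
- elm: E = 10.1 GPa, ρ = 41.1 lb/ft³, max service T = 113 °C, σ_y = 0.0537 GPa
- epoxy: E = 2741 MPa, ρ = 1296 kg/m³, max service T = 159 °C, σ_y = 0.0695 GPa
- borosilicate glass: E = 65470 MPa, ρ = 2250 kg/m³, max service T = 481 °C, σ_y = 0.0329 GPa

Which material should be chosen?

epoxy

Screen on constraints: max service T ≥ 136 °C; σ_y ≥ 43.3 MPa. Survivors: bronze, epoxy.
Putting every candidate on a common basis:
  bronze: E = 113.4 GPa, ρ = 8870 kg/m³
  epoxy: E = 2.741 GPa, ρ = 1296 kg/m³
  epoxy: M = 1.28×10⁻³
  bronze: M = 1.20×10⁻³
Epoxy has the largest M.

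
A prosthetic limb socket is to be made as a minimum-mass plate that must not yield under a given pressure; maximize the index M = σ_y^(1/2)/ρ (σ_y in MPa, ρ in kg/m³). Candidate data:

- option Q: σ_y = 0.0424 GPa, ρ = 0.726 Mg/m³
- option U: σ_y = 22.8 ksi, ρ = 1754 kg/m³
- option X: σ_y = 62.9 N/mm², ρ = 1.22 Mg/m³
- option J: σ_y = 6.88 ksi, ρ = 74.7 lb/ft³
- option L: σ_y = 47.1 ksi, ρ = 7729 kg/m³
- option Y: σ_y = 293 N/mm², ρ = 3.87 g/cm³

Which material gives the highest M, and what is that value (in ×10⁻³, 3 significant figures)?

Normalizing units and computing the index:
  option Q: σ_y = 42.40 MPa, ρ = 726.0 kg/m³
  option U: σ_y = 157.2 MPa, ρ = 1754 kg/m³
  option X: σ_y = 62.90 MPa, ρ = 1220 kg/m³
  option J: σ_y = 47.44 MPa, ρ = 1197 kg/m³
  option L: σ_y = 324.7 MPa, ρ = 7729 kg/m³
  option Y: σ_y = 293.0 MPa, ρ = 3870 kg/m³
  option Q: M = 8.97×10⁻³
  option U: M = 7.15×10⁻³
  option X: M = 6.50×10⁻³
  option J: M = 5.76×10⁻³
  option Y: M = 4.42×10⁻³
  option L: M = 2.33×10⁻³
The maximum is for option Q.

option Q, M = 8.97×10⁻³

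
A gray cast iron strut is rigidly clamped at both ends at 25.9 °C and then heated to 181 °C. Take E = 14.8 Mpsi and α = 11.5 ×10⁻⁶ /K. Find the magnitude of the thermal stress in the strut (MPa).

E = 14.8 Mpsi = 102.0 GPa.
ΔT = 155.1 K. Constrained thermal stress σ = E·α·ΔT = 102.0×10³ MPa × 11.5×10⁻⁶ × 155.1 = 182 MPa (compressive).

182 MPa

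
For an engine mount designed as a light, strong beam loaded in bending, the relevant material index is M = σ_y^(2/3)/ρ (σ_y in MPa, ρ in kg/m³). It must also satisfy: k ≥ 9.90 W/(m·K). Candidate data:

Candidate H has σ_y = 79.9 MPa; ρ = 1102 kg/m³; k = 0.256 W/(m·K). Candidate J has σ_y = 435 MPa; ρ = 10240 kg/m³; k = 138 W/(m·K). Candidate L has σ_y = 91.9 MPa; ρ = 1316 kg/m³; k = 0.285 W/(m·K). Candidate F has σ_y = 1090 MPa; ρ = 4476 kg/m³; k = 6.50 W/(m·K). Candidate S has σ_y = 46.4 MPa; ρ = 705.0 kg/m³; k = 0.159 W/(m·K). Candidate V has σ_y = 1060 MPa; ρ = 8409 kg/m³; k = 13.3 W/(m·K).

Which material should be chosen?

candidate V

Screen on constraints: k ≥ 9.90 W/(m·K). Survivors: candidate J, candidate V.
Computing M directly (units already consistent):
  candidate V: M = 12.4×10⁻³
  candidate J: M = 5.61×10⁻³
The maximum is for candidate V.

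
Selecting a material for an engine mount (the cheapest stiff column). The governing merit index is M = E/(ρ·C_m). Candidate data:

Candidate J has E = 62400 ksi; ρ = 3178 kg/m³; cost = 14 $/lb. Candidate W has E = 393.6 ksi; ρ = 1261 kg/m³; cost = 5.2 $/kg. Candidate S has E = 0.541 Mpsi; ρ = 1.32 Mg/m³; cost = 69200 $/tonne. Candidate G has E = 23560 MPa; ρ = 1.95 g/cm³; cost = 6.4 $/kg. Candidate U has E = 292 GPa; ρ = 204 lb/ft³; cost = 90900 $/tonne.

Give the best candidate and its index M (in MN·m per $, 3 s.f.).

candidate J, M = 4.39 MN·m per $

In SI units:
  candidate J: E = 430.2 GPa, ρ = 3178 kg/m³, cost = 30.86 $/kg
  candidate W: E = 2.714 GPa, ρ = 1261 kg/m³, cost = 5.200 $/kg
  candidate S: E = 3.730 GPa, ρ = 1320 kg/m³, cost = 69.20 $/kg
  candidate G: E = 23.56 GPa, ρ = 1950 kg/m³, cost = 6.400 $/kg
  candidate U: E = 292.0 GPa, ρ = 3268 kg/m³, cost = 90.90 $/kg
  candidate J: M = 4.39 MN·m per $
  candidate G: M = 1.89 MN·m per $
  candidate U: M = 0.983 MN·m per $
  candidate W: M = 0.414 MN·m per $
  candidate S: M = 0.0408 MN·m per $
Highest index: candidate J.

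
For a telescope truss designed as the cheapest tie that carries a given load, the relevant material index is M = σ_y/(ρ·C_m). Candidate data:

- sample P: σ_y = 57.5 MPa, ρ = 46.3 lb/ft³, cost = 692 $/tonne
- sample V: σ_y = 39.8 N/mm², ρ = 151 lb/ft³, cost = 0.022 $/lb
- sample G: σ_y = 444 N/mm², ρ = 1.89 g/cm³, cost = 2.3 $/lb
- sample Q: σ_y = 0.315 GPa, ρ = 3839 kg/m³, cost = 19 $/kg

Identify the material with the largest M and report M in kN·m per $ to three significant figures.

sample V, M = 339 kN·m per $

Convert each candidate to consistent units, then evaluate M:
  sample P: σ_y = 57.50 MPa, ρ = 741.7 kg/m³, cost = 0.6920 $/kg
  sample V: σ_y = 39.80 MPa, ρ = 2419 kg/m³, cost = 0.04850 $/kg
  sample G: σ_y = 444.0 MPa, ρ = 1890 kg/m³, cost = 5.071 $/kg
  sample Q: σ_y = 315.0 MPa, ρ = 3839 kg/m³, cost = 19.00 $/kg
  sample V: M = 339 kN·m per $
  sample P: M = 112 kN·m per $
  sample G: M = 46.3 kN·m per $
  sample Q: M = 4.32 kN·m per $
The maximum is for sample V.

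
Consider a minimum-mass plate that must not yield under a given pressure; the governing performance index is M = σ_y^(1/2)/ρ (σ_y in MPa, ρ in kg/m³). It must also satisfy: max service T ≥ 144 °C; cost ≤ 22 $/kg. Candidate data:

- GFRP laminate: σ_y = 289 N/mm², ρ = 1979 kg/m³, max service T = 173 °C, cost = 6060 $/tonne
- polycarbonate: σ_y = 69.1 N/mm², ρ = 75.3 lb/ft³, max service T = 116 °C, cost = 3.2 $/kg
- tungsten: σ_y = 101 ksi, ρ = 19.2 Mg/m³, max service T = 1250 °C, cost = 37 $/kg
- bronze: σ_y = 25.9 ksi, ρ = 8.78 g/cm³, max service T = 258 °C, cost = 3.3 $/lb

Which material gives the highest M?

Screen on constraints: max service T ≥ 144 °C; cost ≤ 22 $/kg. Survivors: GFRP laminate, bronze.
In SI units:
  GFRP laminate: σ_y = 289.0 MPa, ρ = 1979 kg/m³
  bronze: σ_y = 178.6 MPa, ρ = 8780 kg/m³
  GFRP laminate: M = 8.59×10⁻³
  bronze: M = 1.52×10⁻³
GFRP laminate ranks first.

GFRP laminate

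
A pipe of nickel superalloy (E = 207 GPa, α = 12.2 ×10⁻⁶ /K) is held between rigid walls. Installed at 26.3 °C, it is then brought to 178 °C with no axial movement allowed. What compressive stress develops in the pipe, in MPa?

383 MPa

ΔT = 151.7 K. Constrained thermal stress σ = E·α·ΔT = 207.0×10³ MPa × 12.2×10⁻⁶ × 151.7 = 383 MPa (compressive).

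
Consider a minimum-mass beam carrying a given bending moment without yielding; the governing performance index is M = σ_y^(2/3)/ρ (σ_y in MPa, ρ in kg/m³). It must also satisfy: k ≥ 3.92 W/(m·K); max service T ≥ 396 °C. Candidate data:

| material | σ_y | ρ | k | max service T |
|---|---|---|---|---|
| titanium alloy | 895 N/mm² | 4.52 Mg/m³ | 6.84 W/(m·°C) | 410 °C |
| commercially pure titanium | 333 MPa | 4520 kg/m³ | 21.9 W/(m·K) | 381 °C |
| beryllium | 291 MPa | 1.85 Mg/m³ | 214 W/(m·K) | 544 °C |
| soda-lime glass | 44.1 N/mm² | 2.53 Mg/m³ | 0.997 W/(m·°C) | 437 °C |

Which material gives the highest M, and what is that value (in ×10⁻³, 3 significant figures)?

Screen on constraints: k ≥ 3.92 W/(m·K); max service T ≥ 396 °C. Survivors: titanium alloy, beryllium.
Putting every candidate on a common basis:
  titanium alloy: σ_y = 895.0 MPa, ρ = 4520 kg/m³
  beryllium: σ_y = 291.0 MPa, ρ = 1850 kg/m³
  beryllium: M = 23.7×10⁻³
  titanium alloy: M = 20.5×10⁻³
The maximum is for beryllium.

beryllium, M = 23.7×10⁻³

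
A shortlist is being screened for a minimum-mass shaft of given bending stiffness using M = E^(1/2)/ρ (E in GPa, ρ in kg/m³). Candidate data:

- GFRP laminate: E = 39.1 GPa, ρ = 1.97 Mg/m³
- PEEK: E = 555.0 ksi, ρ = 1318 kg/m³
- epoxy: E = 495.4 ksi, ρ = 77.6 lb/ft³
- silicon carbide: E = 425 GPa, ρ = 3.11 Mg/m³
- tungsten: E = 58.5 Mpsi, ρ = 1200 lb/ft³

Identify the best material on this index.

Convert each candidate to consistent units, then evaluate M:
  GFRP laminate: E = 39.10 GPa, ρ = 1970 kg/m³
  PEEK: E = 3.827 GPa, ρ = 1318 kg/m³
  epoxy: E = 3.416 GPa, ρ = 1243 kg/m³
  silicon carbide: E = 425.0 GPa, ρ = 3110 kg/m³
  tungsten: E = 403.3 GPa, ρ = 19220 kg/m³
  silicon carbide: M = 6.63×10⁻³
  GFRP laminate: M = 3.17×10⁻³
  epoxy: M = 1.49×10⁻³
  PEEK: M = 1.48×10⁻³
  tungsten: M = 1.04×10⁻³
Silicon carbide ranks first.

silicon carbide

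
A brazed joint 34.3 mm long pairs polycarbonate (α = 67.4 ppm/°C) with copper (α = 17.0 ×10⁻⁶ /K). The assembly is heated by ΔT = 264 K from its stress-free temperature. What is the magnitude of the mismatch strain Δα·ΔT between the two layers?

Δα = |67.4 − 17.0|×10⁻⁶/K = 50.4×10⁻⁶/K.
Mismatch strain = Δα·ΔT = 50.4×10⁻⁶ × 264.0 = 0.0133.

0.0133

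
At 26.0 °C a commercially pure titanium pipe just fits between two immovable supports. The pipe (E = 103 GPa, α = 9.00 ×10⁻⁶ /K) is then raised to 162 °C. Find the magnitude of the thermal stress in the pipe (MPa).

126 MPa

ΔT = 136.0 K. Constrained thermal stress σ = E·α·ΔT = 103.0×10³ MPa × 9.00×10⁻⁶ × 136.0 = 126 MPa (compressive).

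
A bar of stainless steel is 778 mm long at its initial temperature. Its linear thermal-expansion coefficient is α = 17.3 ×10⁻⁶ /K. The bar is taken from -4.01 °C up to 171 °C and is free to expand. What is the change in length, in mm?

2.36 mm

ΔT = 171 − (-4.01) = 175.0 K.
ΔL = α·L₀·ΔT = 17.3×10⁻⁶ × 778 mm × 175.0 K = 2.36 mm.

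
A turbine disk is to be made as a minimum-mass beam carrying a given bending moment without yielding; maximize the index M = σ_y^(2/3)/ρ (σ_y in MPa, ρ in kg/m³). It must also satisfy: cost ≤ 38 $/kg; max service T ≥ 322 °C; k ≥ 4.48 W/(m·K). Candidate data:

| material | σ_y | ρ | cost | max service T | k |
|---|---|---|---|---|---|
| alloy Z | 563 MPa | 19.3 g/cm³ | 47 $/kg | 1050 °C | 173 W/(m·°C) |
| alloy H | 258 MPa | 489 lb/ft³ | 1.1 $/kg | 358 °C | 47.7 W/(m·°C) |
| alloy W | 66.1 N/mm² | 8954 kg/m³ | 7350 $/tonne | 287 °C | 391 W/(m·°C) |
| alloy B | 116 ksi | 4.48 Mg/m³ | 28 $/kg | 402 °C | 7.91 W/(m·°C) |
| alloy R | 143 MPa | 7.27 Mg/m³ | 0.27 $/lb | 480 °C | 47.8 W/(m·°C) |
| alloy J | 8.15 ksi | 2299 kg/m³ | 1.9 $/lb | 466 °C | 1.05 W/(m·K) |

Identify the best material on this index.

alloy B

Screen on constraints: cost ≤ 38 $/kg; max service T ≥ 322 °C; k ≥ 4.48 W/(m·K). Survivors: alloy H, alloy B, alloy R.
Putting every candidate on a common basis:
  alloy H: σ_y = 258.0 MPa, ρ = 7833 kg/m³
  alloy B: σ_y = 799.8 MPa, ρ = 4480 kg/m³
  alloy R: σ_y = 143.0 MPa, ρ = 7270 kg/m³
  alloy B: M = 19.2×10⁻³
  alloy H: M = 5.17×10⁻³
  alloy R: M = 3.76×10⁻³
Alloy B ranks first.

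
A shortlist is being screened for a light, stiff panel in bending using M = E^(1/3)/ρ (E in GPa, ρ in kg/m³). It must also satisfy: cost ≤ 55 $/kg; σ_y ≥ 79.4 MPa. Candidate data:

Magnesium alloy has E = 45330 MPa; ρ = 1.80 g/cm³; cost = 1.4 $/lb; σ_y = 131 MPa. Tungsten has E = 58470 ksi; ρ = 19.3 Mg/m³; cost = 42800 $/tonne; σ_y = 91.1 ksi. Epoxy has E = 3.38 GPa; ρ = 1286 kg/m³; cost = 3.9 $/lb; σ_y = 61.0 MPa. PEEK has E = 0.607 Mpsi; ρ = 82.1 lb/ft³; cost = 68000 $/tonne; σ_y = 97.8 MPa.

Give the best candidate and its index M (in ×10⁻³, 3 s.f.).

Screen on constraints: cost ≤ 55 $/kg; σ_y ≥ 79.4 MPa. Survivors: magnesium alloy, tungsten.
After converting to SI:
  magnesium alloy: E = 45.33 GPa, ρ = 1800 kg/m³
  tungsten: E = 403.1 GPa, ρ = 19300 kg/m³
  magnesium alloy: M = 1.98×10⁻³
  tungsten: M = 0.383×10⁻³
The maximum is for magnesium alloy.

magnesium alloy, M = 1.98×10⁻³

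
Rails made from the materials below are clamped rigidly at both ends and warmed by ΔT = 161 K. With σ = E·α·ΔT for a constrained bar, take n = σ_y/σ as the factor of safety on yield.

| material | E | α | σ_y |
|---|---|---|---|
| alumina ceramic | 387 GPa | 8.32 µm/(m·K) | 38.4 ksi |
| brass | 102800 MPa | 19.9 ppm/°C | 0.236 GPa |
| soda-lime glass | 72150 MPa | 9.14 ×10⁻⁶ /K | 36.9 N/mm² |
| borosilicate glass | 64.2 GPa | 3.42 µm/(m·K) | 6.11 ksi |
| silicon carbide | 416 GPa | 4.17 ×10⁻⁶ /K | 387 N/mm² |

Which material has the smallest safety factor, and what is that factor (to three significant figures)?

soda-lime glass, n = 0.348

With everything in SI (GPa, ×10⁻⁶/K, MPa):
  alumina ceramic: E = 387.0, α = 8.32, σ_y = 264.8 → σ = 518 MPa, n = 0.511
  brass: E = 102.8, α = 19.9, σ_y = 236.0 → σ = 329 MPa, n = 0.717
  soda-lime glass: E = 72.15, α = 9.14, σ_y = 36.90 → σ = 106 MPa, n = 0.348
  borosilicate glass: E = 64.20, α = 3.42, σ_y = 42.13 → σ = 35.3 MPa, n = 1.19
  silicon carbide: E = 416.0, α = 4.17, σ_y = 387.0 → σ = 279 MPa, n = 1.39
Soda-lime glass has the lowest safety factor, n = 0.348.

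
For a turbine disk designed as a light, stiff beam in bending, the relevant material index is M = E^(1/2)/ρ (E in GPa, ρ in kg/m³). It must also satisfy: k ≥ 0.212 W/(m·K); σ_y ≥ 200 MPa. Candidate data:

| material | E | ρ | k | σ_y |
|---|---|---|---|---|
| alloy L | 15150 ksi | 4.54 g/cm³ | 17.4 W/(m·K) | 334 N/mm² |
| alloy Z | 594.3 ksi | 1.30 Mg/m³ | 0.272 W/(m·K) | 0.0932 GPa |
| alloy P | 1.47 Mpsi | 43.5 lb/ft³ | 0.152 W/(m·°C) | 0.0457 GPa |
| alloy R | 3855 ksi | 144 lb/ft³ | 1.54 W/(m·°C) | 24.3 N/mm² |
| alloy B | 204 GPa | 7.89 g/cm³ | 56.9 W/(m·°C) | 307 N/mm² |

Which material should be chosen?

alloy L

Screen on constraints: k ≥ 0.212 W/(m·K); σ_y ≥ 200 MPa. Survivors: alloy L, alloy B.
After converting to SI:
  alloy L: E = 104.5 GPa, ρ = 4540 kg/m³
  alloy B: E = 204.0 GPa, ρ = 7890 kg/m³
  alloy L: M = 2.25×10⁻³
  alloy B: M = 1.81×10⁻³
The maximum is for alloy L.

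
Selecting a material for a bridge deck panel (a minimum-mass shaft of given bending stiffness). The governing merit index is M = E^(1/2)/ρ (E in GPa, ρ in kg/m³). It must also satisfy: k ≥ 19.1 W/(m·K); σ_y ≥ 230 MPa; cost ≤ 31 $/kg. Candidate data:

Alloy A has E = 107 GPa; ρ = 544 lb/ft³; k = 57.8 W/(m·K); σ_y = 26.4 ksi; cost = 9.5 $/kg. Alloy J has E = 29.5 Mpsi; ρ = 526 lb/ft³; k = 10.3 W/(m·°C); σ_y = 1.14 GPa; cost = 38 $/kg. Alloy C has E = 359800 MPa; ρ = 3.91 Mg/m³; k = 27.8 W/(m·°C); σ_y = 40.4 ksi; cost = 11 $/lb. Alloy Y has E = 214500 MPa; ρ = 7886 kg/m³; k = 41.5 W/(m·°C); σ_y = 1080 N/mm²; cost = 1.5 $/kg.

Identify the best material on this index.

Screen on constraints: k ≥ 19.1 W/(m·K); σ_y ≥ 230 MPa; cost ≤ 31 $/kg. Survivors: alloy C, alloy Y.
Normalizing units and computing the index:
  alloy C: E = 359.8 GPa, ρ = 3910 kg/m³
  alloy Y: E = 214.5 GPa, ρ = 7886 kg/m³
  alloy C: M = 4.85×10⁻³
  alloy Y: M = 1.86×10⁻³
The maximum is for alloy C.

alloy C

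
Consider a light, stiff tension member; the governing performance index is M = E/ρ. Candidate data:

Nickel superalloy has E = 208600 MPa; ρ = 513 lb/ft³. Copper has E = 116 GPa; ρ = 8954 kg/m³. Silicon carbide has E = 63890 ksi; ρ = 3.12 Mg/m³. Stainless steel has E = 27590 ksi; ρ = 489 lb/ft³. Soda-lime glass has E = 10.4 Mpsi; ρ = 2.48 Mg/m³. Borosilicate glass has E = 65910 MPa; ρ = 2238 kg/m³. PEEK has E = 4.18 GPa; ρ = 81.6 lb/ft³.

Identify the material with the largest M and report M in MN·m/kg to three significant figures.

Convert each candidate to consistent units, then evaluate M:
  nickel superalloy: E = 208.6 GPa, ρ = 8217 kg/m³
  copper: E = 116.0 GPa, ρ = 8954 kg/m³
  silicon carbide: E = 440.5 GPa, ρ = 3120 kg/m³
  stainless steel: E = 190.2 GPa, ρ = 7833 kg/m³
  soda-lime glass: E = 71.71 GPa, ρ = 2480 kg/m³
  borosilicate glass: E = 65.91 GPa, ρ = 2238 kg/m³
  PEEK: E = 4.180 GPa, ρ = 1307 kg/m³
  silicon carbide: M = 141 MN·m/kg
  borosilicate glass: M = 29.5 MN·m/kg
  soda-lime glass: M = 28.9 MN·m/kg
  nickel superalloy: M = 25.4 MN·m/kg
  stainless steel: M = 24.3 MN·m/kg
  copper: M = 13.0 MN·m/kg
  PEEK: M = 3.20 MN·m/kg
Highest index: silicon carbide.

silicon carbide, M = 141 MN·m/kg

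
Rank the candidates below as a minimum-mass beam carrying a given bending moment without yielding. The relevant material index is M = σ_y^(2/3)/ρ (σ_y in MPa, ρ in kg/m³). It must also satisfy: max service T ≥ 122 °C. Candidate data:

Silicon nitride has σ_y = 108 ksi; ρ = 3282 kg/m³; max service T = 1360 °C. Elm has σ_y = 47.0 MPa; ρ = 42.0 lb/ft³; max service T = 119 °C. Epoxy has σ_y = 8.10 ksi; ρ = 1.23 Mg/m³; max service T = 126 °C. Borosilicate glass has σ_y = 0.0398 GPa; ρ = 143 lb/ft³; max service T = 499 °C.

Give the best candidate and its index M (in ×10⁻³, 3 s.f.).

silicon nitride, M = 25.0×10⁻³

Screen on constraints: max service T ≥ 122 °C. Survivors: silicon nitride, epoxy, borosilicate glass.
Normalizing units and computing the index:
  silicon nitride: σ_y = 744.6 MPa, ρ = 3282 kg/m³
  epoxy: σ_y = 55.85 MPa, ρ = 1230 kg/m³
  borosilicate glass: σ_y = 39.80 MPa, ρ = 2291 kg/m³
  silicon nitride: M = 25.0×10⁻³
  epoxy: M = 11.9×10⁻³
  borosilicate glass: M = 5.09×10⁻³
The maximum is for silicon nitride.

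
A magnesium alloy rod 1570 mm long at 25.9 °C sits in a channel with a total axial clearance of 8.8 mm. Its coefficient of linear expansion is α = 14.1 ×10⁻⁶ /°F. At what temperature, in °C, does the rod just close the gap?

247 °C

α = 14.1×10⁻⁶/°F × 9/5 = 25.4×10⁻⁶/K.
α·L₀·ΔT = 8.8 mm ⇒ ΔT = 8.8 / (25.4×10⁻⁶ × 1570.0) = 220.8 K.
T = 25.9 + 220.8 = 246.7 °C.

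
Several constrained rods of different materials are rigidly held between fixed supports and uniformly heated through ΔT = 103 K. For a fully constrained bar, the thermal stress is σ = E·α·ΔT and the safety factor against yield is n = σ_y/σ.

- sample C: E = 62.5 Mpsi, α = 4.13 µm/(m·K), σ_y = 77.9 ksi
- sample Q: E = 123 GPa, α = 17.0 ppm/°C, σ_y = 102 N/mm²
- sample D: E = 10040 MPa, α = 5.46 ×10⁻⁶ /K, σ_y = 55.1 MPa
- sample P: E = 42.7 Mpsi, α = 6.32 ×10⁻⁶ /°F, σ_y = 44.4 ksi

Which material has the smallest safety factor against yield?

sample Q

In consistent units (E in GPa, α in ×10⁻⁶/K, σ_y in MPa):
  sample C: E = 430.9, α = 4.13, σ_y = 537.1 → σ = 183 MPa, n = 2.93
  sample Q: E = 123.0, α = 17.0, σ_y = 102.0 → σ = 215 MPa, n = 0.474
  sample D: E = 10.04, α = 5.46, σ_y = 55.10 → σ = 5.65 MPa, n = 9.76
  sample P: E = 294.4, α = 11.4, σ_y = 306.1 → σ = 345 MPa, n = 0.887
The minimum is sample Q at n = 0.474.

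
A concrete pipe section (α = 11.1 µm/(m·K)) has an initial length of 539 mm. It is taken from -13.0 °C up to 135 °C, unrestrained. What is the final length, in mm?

ΔT = 135 − (-13.0) = 148.0 K.
ΔL = α·L₀·ΔT = 11.1×10⁻⁶ × 539 mm × 148.0 K = 0.885 mm.
L = L₀ + ΔL = 539 + 0.885 = 539.89 mm.

539.89 mm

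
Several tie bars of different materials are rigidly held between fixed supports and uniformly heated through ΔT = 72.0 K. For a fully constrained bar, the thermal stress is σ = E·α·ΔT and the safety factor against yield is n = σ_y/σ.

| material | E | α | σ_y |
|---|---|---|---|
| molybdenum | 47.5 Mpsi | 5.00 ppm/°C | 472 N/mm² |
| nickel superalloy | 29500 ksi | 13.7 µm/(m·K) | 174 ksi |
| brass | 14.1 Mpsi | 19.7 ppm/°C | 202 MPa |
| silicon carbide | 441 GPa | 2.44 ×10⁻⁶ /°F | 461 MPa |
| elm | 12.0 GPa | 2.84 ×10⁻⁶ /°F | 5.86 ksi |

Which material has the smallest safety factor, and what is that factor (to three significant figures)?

brass, n = 1.46

With everything in SI (GPa, ×10⁻⁶/K, MPa):
  molybdenum: E = 327.5, α = 5.00, σ_y = 472.0 → σ = 118 MPa, n = 4.00
  nickel superalloy: E = 203.4, α = 13.7, σ_y = 1200 → σ = 201 MPa, n = 5.98
  brass: E = 97.22, α = 19.7, σ_y = 202.0 → σ = 138 MPa, n = 1.46
  silicon carbide: E = 441.0, α = 4.39, σ_y = 461.0 → σ = 139 MPa, n = 3.31
  elm: E = 12.00, α = 5.11, σ_y = 40.40 → σ = 4.42 MPa, n = 9.15
Brass has the lowest safety factor, n = 1.46.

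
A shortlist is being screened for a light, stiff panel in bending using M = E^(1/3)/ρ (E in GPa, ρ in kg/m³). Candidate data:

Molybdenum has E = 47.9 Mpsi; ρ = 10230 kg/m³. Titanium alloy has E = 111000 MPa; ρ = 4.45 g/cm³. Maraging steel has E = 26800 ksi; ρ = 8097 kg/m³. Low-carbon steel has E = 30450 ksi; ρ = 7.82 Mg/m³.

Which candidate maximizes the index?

After converting to SI:
  molybdenum: E = 330.3 GPa, ρ = 10230 kg/m³
  titanium alloy: E = 111.0 GPa, ρ = 4450 kg/m³
  maraging steel: E = 184.8 GPa, ρ = 8097 kg/m³
  low-carbon steel: E = 209.9 GPa, ρ = 7820 kg/m³
  titanium alloy: M = 1.08×10⁻³
  low-carbon steel: M = 0.760×10⁻³
  maraging steel: M = 0.703×10⁻³
  molybdenum: M = 0.676×10⁻³
Titanium alloy ranks first.

titanium alloy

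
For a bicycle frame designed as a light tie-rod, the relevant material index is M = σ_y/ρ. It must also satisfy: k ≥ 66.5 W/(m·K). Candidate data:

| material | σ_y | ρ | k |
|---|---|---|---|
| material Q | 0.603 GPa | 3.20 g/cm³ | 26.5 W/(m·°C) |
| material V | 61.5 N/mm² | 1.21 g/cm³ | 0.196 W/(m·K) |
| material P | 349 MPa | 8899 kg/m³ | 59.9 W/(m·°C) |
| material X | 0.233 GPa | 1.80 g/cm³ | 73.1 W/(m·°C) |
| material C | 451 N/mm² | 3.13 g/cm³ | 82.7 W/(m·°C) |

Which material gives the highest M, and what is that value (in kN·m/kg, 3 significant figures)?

Screen on constraints: k ≥ 66.5 W/(m·K). Survivors: material X, material C.
Convert each candidate to consistent units, then evaluate M:
  material X: σ_y = 233.0 MPa, ρ = 1800 kg/m³
  material C: σ_y = 451.0 MPa, ρ = 3130 kg/m³
  material C: M = 144 kN·m/kg
  material X: M = 129 kN·m/kg
Material C has the largest M.

material C, M = 144 kN·m/kg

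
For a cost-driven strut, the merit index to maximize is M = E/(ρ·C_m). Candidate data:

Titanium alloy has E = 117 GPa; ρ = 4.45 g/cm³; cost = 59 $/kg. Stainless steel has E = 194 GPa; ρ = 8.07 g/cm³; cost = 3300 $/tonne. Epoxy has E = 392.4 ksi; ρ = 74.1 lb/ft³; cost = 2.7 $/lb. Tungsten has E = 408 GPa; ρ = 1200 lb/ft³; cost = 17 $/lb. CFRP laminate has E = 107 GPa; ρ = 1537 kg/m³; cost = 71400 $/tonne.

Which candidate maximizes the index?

Normalizing units and computing the index:
  titanium alloy: E = 117.0 GPa, ρ = 4450 kg/m³, cost = 59.00 $/kg
  stainless steel: E = 194.0 GPa, ρ = 8070 kg/m³, cost = 3.300 $/kg
  epoxy: E = 2.706 GPa, ρ = 1187 kg/m³, cost = 5.952 $/kg
  tungsten: E = 408.0 GPa, ρ = 19220 kg/m³, cost = 37.48 $/kg
  CFRP laminate: E = 107.0 GPa, ρ = 1537 kg/m³, cost = 71.40 $/kg
  stainless steel: M = 7.28 MN·m per $
  CFRP laminate: M = 0.975 MN·m per $
  tungsten: M = 0.566 MN·m per $
  titanium alloy: M = 0.446 MN·m per $
  epoxy: M = 0.383 MN·m per $
Stainless steel ranks first.

stainless steel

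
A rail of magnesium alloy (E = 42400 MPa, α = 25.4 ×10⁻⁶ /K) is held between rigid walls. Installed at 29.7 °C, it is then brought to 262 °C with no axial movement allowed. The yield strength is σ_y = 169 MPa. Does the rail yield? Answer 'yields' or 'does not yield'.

E = 42400 MPa = 42.40 GPa.
ΔT = 232.3 K. Constrained thermal stress σ = E·α·ΔT = 42.40×10³ MPa × 25.4×10⁻⁶ × 232.3 = 250 MPa (compressive).
Compare to σ_y = 169 MPa: σ ≥ σ_y, so it yields.

yields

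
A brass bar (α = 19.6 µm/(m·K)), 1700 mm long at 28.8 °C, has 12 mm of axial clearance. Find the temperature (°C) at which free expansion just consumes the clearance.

α·L₀·ΔT = 12.0 mm ⇒ ΔT = 12.0 / (19.6×10⁻⁶ × 1700.0) = 360.1 K.
T = 28.8 + 360.1 = 388.9 °C.

389 °C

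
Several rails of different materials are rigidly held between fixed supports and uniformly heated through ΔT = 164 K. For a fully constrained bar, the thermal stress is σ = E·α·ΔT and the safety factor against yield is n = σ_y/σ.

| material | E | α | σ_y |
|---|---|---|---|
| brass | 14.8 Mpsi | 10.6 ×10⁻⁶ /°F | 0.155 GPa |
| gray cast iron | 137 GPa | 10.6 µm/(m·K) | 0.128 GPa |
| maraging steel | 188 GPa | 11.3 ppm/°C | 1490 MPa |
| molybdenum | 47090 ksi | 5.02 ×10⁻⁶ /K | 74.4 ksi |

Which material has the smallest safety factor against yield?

brass

Converting E to GPa, α to ×10⁻⁶/K, σ_y to MPa, then σ and n for each:
  brass: E = 102.0, α = 19.1, σ_y = 155.0 → σ = 319 MPa, n = 0.485
  gray cast iron: E = 137.0, α = 10.6, σ_y = 128.0 → σ = 238 MPa, n = 0.537
  maraging steel: E = 188.0, α = 11.3, σ_y = 1490 → σ = 348 MPa, n = 4.28
  molybdenum: E = 324.7, α = 5.02, σ_y = 513.0 → σ = 267 MPa, n = 1.92
Brass has the lowest safety factor, n = 0.485.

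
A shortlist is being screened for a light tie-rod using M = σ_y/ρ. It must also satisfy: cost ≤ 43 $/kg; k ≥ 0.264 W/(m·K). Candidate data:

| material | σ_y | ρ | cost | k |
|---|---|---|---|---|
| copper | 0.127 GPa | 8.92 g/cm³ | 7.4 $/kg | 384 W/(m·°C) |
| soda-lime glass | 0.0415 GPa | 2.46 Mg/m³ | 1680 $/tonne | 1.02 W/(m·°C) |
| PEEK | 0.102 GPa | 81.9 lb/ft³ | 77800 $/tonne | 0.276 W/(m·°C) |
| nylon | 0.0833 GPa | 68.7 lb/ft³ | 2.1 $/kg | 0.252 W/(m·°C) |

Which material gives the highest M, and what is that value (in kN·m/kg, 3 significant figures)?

soda-lime glass, M = 16.9 kN·m/kg

Screen on constraints: cost ≤ 43 $/kg; k ≥ 0.264 W/(m·K). Survivors: copper, soda-lime glass.
Convert each candidate to consistent units, then evaluate M:
  copper: σ_y = 127.0 MPa, ρ = 8920 kg/m³
  soda-lime glass: σ_y = 41.50 MPa, ρ = 2460 kg/m³
  soda-lime glass: M = 16.9 kN·m/kg
  copper: M = 14.2 kN·m/kg
Highest index: soda-lime glass.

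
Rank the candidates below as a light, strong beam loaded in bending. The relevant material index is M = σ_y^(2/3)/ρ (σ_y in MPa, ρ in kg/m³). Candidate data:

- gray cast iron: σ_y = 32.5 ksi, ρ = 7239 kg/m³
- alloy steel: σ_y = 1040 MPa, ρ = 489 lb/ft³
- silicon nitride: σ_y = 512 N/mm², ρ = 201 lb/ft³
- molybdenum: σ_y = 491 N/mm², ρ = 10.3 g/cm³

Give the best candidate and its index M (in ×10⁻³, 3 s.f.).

silicon nitride, M = 19.9×10⁻³

Convert each candidate to consistent units, then evaluate M:
  gray cast iron: σ_y = 224.1 MPa, ρ = 7239 kg/m³
  alloy steel: σ_y = 1040 MPa, ρ = 7833 kg/m³
  silicon nitride: σ_y = 512.0 MPa, ρ = 3220 kg/m³
  molybdenum: σ_y = 491.0 MPa, ρ = 10300 kg/m³
  silicon nitride: M = 19.9×10⁻³
  alloy steel: M = 13.1×10⁻³
  molybdenum: M = 6.04×10⁻³
  gray cast iron: M = 5.10×10⁻³
Highest index: silicon nitride.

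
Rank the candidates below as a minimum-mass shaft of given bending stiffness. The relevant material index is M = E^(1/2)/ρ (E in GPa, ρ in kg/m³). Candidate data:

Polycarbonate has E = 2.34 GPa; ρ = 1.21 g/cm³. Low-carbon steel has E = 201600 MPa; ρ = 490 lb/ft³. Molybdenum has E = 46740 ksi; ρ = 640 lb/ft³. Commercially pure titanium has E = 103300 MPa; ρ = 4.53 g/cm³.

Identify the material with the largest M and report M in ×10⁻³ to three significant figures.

commercially pure titanium, M = 2.24×10⁻³

Convert each candidate to consistent units, then evaluate M:
  polycarbonate: E = 2.340 GPa, ρ = 1210 kg/m³
  low-carbon steel: E = 201.6 GPa, ρ = 7849 kg/m³
  molybdenum: E = 322.3 GPa, ρ = 10250 kg/m³
  commercially pure titanium: E = 103.3 GPa, ρ = 4530 kg/m³
  commercially pure titanium: M = 2.24×10⁻³
  low-carbon steel: M = 1.81×10⁻³
  molybdenum: M = 1.75×10⁻³
  polycarbonate: M = 1.26×10⁻³
The maximum is for commercially pure titanium.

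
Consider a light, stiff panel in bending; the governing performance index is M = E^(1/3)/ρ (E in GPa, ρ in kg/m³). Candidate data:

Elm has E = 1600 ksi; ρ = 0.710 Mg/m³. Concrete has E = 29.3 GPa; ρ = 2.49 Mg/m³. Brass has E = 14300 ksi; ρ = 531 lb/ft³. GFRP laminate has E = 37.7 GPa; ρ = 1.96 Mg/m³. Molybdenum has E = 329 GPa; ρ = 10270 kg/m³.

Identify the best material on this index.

Normalizing units and computing the index:
  elm: E = 11.03 GPa, ρ = 710.0 kg/m³
  concrete: E = 29.30 GPa, ρ = 2490 kg/m³
  brass: E = 98.60 GPa, ρ = 8506 kg/m³
  GFRP laminate: E = 37.70 GPa, ρ = 1960 kg/m³
  molybdenum: E = 329.0 GPa, ρ = 10270 kg/m³
  elm: M = 3.14×10⁻³
  GFRP laminate: M = 1.71×10⁻³
  concrete: M = 1.24×10⁻³
  molybdenum: M = 0.672×10⁻³
  brass: M = 0.543×10⁻³
The maximum is for elm.

elm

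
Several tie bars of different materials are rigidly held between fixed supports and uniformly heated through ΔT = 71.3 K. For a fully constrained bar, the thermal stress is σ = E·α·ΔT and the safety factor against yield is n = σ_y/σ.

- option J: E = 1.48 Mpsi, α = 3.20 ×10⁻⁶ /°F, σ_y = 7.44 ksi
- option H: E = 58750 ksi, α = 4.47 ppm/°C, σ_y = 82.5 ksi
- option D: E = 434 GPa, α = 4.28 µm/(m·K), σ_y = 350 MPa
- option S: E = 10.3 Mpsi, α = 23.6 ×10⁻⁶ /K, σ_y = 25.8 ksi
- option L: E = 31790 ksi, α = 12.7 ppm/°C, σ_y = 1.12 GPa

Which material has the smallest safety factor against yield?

In consistent units (E in GPa, α in ×10⁻⁶/K, σ_y in MPa):
  option J: E = 10.20, α = 5.76, σ_y = 51.30 → σ = 4.19 MPa, n = 12.2
  option H: E = 405.1, α = 4.47, σ_y = 568.8 → σ = 129 MPa, n = 4.41
  option D: E = 434.0, α = 4.28, σ_y = 350.0 → σ = 132 MPa, n = 2.64
  option S: E = 71.02, α = 23.6, σ_y = 177.9 → σ = 119 MPa, n = 1.49
  option L: E = 219.2, α = 12.7, σ_y = 1120 → σ = 198 MPa, n = 5.64
Option S has the lowest safety factor, n = 1.49.

option S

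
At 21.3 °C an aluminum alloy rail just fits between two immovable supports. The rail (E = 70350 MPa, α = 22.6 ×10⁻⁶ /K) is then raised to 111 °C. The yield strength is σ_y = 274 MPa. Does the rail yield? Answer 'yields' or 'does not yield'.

does not yield

E = 70350 MPa = 70.35 GPa.
ΔT = 89.70 K. Constrained thermal stress σ = E·α·ΔT = 70.35×10³ MPa × 22.6×10⁻⁶ × 89.70 = 143 MPa (compressive).
Compare to σ_y = 274 MPa: σ < σ_y, so it does not yield.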